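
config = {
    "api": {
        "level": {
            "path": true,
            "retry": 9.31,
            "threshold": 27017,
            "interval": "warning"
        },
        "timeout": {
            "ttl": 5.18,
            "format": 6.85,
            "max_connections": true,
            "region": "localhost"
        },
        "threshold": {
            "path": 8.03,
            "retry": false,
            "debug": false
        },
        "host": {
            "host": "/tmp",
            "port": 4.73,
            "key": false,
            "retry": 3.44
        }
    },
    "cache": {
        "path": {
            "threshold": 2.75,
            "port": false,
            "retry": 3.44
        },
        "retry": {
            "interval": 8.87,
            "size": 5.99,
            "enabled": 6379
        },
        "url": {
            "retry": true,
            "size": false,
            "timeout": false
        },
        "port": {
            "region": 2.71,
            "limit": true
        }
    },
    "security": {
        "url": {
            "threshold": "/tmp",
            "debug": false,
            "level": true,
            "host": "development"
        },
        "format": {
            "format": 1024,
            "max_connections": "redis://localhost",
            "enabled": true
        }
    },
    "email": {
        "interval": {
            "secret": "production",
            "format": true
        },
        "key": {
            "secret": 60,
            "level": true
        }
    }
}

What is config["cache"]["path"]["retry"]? 3.44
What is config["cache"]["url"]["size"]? False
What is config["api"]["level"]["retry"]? 9.31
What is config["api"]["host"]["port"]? 4.73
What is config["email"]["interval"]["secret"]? "production"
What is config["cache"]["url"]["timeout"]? False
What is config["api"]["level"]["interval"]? "warning"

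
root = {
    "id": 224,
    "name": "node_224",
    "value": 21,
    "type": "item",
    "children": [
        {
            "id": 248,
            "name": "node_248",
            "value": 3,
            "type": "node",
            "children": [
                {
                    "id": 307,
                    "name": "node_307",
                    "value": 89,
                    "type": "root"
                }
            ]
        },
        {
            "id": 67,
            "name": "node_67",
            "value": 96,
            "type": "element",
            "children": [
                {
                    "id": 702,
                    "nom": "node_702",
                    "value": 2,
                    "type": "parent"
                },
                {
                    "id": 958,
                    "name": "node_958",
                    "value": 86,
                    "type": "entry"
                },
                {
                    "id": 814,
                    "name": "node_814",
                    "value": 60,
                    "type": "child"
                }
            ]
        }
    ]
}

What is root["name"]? "node_224"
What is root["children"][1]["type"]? "element"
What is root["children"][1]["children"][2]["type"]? "child"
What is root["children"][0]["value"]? 3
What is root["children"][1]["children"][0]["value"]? 2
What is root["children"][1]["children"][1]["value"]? 86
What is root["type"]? "item"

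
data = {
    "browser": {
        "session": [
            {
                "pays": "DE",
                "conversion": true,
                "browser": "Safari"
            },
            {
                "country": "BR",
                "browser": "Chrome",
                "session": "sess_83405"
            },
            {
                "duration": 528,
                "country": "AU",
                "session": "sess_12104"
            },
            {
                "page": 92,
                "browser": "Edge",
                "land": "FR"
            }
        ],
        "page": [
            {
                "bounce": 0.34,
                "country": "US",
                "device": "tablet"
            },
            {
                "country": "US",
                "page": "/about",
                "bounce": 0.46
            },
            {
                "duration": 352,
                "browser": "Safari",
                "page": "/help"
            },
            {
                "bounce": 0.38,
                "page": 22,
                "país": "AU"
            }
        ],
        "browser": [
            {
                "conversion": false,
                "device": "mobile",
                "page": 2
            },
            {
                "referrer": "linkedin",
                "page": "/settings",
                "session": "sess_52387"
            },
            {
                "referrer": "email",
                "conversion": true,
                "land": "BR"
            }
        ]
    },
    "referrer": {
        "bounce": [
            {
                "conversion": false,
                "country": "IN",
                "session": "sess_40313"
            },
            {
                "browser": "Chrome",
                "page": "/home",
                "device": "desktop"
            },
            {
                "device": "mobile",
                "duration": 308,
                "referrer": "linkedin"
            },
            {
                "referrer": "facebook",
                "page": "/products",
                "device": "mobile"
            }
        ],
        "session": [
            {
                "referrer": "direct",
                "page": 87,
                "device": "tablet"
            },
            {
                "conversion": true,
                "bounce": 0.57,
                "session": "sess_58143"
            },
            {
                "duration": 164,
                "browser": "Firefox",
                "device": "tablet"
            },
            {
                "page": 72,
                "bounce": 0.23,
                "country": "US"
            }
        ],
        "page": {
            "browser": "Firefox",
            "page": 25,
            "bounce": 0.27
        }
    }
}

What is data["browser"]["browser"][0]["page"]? 2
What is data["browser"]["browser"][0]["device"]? "mobile"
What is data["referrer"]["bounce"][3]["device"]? "mobile"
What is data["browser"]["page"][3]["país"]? "AU"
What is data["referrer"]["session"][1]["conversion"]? True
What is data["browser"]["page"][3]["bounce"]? 0.38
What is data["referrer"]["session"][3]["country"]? "US"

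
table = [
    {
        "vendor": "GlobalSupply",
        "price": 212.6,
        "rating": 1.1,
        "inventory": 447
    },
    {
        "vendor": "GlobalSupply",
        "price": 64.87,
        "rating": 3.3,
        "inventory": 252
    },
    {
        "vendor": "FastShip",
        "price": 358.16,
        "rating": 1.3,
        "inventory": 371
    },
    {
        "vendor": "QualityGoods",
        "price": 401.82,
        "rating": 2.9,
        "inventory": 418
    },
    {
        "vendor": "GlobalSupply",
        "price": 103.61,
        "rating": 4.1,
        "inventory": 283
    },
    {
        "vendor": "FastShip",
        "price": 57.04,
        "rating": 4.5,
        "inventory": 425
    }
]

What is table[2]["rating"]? 1.3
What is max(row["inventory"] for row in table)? 447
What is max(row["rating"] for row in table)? 4.5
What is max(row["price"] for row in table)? 401.82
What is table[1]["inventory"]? 252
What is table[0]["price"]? 212.6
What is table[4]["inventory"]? 283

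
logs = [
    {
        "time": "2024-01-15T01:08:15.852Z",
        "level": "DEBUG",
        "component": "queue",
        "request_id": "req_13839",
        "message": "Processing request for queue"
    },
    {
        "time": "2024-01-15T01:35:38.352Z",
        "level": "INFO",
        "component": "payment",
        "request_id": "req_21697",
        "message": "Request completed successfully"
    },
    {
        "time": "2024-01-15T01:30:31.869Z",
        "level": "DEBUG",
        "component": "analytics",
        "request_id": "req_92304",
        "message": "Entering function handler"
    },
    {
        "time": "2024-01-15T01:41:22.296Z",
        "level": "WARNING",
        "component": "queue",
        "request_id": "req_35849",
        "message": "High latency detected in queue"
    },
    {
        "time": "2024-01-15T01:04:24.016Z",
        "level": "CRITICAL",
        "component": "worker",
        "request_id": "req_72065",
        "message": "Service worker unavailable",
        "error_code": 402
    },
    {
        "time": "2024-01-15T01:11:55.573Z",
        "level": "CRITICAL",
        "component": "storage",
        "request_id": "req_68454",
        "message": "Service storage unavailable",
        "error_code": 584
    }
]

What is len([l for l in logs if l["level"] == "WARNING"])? 1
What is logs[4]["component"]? "worker"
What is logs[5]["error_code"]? 584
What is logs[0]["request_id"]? "req_13839"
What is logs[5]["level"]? "CRITICAL"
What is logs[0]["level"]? "DEBUG"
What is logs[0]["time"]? "2024-01-15T01:08:15.852Z"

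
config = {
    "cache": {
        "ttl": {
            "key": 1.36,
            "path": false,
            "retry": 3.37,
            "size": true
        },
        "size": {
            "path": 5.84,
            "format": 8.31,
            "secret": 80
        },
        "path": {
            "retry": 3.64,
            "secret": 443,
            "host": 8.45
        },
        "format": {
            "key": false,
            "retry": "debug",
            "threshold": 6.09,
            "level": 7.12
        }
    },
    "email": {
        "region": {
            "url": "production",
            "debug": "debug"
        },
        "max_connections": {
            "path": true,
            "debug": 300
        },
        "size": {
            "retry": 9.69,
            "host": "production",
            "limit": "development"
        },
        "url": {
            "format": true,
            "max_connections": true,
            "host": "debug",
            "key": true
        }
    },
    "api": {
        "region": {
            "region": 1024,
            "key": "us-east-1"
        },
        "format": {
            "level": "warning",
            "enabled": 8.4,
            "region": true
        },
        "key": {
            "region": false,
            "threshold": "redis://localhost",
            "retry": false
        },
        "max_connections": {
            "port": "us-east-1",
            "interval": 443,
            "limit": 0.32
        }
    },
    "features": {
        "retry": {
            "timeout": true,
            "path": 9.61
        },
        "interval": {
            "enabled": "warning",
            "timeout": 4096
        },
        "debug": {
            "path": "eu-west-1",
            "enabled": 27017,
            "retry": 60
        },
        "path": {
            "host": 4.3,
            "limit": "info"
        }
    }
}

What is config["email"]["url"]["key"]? True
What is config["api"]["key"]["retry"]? False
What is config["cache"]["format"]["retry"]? "debug"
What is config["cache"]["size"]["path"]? 5.84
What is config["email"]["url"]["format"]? True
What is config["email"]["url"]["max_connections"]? True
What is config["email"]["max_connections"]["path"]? True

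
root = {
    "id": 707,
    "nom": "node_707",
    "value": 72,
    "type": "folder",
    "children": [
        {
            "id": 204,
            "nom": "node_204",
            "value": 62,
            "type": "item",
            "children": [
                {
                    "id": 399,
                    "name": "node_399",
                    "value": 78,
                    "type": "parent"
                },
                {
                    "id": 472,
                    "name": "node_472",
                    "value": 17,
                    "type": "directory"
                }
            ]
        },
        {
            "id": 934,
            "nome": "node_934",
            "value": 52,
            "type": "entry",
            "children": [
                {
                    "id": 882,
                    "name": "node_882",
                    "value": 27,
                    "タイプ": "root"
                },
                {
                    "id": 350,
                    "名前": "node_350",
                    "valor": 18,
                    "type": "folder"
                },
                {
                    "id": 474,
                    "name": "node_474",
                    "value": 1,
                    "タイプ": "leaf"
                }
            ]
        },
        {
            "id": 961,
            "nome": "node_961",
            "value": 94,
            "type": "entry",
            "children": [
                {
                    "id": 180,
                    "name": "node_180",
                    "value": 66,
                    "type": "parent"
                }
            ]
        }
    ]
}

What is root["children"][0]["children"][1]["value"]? 17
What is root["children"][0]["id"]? 204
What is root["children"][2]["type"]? "entry"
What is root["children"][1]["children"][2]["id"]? 474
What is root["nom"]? "node_707"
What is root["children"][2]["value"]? 94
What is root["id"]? 707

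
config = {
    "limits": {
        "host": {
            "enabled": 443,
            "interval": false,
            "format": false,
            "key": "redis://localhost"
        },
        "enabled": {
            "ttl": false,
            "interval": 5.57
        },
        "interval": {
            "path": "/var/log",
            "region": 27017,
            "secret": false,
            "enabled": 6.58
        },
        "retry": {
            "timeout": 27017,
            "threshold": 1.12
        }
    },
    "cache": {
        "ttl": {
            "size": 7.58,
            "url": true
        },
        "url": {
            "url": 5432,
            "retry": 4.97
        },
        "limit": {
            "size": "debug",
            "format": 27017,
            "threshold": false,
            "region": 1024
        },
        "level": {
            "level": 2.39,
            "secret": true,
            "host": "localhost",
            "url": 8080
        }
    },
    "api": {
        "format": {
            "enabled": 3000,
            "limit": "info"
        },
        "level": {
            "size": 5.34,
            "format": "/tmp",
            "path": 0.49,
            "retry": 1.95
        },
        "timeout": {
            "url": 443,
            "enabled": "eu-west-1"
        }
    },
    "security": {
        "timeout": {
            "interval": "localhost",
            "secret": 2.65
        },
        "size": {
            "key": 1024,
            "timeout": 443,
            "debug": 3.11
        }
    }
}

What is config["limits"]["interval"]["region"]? 27017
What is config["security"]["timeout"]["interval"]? "localhost"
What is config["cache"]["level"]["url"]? 8080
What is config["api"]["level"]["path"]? 0.49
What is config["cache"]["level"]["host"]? "localhost"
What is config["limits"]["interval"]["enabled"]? 6.58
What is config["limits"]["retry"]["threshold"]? 1.12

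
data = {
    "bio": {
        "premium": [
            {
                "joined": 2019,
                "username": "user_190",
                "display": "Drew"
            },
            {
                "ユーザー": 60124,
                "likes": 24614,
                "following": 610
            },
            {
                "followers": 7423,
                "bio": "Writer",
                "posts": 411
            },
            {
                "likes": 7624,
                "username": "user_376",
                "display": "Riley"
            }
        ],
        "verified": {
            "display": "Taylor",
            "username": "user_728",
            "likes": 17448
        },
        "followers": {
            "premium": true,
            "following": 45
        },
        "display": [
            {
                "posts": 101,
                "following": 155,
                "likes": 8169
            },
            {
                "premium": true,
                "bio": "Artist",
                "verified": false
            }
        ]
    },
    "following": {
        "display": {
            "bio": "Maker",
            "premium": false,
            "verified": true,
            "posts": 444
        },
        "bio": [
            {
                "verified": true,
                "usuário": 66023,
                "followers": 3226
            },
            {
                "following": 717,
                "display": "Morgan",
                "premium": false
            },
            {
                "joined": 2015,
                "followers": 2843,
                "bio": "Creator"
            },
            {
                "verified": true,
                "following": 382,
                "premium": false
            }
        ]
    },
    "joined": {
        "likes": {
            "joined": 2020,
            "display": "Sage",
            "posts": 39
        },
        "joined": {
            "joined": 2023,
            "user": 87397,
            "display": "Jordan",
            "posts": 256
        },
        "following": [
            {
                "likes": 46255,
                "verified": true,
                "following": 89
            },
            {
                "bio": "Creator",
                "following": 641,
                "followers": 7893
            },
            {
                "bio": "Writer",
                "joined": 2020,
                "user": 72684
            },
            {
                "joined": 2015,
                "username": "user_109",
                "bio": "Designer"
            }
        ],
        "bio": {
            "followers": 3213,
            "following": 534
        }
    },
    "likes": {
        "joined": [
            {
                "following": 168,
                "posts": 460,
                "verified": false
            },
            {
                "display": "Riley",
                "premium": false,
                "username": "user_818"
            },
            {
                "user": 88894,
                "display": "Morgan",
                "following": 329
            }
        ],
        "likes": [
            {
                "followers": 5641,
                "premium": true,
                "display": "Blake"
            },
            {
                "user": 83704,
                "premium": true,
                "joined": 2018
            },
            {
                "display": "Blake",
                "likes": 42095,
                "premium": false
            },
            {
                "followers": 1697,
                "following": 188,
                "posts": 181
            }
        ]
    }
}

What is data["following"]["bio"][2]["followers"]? 2843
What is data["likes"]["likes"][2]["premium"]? False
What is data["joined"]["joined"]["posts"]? 256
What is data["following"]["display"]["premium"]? False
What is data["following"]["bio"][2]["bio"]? "Creator"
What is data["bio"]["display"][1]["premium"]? True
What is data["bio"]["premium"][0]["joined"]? 2019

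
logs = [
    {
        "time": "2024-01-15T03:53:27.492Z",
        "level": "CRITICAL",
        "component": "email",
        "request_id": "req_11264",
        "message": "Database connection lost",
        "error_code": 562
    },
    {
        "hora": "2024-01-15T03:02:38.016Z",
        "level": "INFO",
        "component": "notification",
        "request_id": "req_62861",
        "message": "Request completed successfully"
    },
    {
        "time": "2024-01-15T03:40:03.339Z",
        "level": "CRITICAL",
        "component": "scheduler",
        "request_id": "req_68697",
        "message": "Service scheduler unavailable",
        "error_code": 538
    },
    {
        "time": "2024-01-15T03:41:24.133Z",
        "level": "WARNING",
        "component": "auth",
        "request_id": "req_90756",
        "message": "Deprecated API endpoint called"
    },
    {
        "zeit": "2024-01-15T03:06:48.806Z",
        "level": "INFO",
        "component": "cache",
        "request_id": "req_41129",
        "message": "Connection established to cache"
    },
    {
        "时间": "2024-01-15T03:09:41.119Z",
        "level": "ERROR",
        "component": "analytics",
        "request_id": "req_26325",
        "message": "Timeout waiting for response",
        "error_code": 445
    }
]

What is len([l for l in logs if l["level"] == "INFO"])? 2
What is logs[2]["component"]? "scheduler"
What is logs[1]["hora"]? "2024-01-15T03:02:38.016Z"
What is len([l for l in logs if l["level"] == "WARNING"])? 1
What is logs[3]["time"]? "2024-01-15T03:41:24.133Z"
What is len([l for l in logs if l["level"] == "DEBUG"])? 0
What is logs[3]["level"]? "WARNING"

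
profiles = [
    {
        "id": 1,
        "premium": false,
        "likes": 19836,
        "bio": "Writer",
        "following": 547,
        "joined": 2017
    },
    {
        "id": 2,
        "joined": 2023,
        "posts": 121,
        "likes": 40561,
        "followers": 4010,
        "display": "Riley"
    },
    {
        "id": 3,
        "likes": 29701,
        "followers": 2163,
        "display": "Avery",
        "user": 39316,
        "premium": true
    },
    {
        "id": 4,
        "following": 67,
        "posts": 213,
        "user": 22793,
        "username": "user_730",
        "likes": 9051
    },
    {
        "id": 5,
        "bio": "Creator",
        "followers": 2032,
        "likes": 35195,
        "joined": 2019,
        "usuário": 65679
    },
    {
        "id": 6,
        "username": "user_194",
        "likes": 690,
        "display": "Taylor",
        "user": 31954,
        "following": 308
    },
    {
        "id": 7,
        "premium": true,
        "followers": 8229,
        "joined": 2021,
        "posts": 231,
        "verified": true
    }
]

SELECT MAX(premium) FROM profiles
True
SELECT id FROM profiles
[1, 2, 3, 4, 5, 6, 7]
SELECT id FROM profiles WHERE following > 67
[1, 6]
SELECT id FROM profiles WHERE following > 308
[1]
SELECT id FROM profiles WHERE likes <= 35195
[1, 3, 4, 5, 6]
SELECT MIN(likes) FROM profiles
690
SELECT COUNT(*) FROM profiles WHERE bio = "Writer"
1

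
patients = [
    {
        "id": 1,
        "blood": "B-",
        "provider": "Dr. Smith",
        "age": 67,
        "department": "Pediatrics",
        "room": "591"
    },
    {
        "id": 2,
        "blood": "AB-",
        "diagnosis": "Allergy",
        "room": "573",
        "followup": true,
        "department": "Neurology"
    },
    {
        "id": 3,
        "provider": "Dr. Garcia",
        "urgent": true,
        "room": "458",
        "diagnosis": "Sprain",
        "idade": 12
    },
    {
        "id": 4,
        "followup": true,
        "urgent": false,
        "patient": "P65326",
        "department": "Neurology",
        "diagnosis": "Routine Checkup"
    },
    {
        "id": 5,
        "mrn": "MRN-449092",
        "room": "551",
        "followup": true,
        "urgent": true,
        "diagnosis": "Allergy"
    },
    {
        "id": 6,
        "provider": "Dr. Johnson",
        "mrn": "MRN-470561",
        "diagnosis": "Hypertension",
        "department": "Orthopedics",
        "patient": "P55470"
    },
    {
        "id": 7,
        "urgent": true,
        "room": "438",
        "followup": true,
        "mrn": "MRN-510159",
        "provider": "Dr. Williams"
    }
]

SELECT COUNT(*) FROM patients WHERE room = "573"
1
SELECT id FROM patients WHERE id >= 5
[5, 6, 7]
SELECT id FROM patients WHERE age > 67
[]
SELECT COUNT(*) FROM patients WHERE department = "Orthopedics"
1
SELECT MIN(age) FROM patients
67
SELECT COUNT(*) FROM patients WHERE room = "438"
1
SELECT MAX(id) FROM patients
7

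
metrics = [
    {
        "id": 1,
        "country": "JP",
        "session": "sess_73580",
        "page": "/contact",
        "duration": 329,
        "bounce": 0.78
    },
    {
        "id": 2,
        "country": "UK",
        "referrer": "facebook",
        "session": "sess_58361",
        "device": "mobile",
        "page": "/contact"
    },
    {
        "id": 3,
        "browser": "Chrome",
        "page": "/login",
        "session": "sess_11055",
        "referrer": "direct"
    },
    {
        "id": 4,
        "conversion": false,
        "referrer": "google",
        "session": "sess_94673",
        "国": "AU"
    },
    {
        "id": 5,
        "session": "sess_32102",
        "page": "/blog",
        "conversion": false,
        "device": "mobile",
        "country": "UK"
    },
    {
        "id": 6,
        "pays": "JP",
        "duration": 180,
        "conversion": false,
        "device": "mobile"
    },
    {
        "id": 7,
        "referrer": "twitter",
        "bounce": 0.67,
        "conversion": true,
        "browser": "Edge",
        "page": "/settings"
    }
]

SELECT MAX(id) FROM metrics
7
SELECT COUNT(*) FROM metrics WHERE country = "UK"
2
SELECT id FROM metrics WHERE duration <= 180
[6]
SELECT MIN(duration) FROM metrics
180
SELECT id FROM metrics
[1, 2, 3, 4, 5, 6, 7]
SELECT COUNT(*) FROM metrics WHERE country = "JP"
1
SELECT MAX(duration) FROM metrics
329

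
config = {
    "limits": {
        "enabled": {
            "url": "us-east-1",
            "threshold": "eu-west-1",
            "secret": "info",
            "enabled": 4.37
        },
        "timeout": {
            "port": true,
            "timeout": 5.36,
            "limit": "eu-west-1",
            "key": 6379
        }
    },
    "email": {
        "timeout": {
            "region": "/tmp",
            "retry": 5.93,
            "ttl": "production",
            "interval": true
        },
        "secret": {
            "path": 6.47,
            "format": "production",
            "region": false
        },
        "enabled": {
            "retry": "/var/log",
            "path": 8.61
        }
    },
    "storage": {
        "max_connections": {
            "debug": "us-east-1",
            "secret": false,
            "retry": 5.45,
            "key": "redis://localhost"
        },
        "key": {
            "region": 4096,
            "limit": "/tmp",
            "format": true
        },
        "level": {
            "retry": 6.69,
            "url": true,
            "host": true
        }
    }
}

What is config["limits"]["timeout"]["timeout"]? 5.36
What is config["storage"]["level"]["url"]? True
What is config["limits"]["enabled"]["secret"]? "info"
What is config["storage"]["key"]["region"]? 4096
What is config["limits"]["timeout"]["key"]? 6379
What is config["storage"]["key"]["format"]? True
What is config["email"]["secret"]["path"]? 6.47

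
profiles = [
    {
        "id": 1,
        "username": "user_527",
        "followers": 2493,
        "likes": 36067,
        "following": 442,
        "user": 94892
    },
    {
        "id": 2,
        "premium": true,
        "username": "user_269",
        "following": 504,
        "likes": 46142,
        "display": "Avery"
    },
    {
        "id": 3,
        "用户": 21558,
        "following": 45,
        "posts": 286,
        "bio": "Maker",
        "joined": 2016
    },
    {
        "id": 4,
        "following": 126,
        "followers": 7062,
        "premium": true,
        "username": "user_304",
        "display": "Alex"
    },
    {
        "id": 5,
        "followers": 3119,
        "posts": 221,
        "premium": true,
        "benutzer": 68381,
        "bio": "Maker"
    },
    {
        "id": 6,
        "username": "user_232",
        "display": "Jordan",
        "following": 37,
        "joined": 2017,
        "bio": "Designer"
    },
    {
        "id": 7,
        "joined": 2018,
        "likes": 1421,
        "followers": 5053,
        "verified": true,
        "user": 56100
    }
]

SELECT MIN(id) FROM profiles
1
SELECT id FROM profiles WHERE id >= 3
[3, 4, 5, 6, 7]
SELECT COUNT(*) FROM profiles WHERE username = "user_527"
1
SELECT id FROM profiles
[1, 2, 3, 4, 5, 6, 7]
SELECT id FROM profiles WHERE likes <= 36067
[1, 7]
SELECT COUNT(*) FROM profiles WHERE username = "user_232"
1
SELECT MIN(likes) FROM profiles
1421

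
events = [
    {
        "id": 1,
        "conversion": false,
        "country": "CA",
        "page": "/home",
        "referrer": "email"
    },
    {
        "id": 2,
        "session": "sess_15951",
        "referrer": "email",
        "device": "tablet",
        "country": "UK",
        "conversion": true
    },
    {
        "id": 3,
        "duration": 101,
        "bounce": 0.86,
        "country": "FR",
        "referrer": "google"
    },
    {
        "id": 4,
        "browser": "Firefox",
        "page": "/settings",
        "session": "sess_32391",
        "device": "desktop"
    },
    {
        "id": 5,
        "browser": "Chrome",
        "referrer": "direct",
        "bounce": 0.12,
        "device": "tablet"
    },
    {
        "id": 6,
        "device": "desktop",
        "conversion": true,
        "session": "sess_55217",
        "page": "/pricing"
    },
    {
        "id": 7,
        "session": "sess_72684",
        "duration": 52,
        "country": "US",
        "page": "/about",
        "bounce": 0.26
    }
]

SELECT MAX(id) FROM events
7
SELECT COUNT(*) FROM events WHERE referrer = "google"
1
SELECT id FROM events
[1, 2, 3, 4, 5, 6, 7]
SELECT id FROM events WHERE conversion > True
[]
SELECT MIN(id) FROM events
1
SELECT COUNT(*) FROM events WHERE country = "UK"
1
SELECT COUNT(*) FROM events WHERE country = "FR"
1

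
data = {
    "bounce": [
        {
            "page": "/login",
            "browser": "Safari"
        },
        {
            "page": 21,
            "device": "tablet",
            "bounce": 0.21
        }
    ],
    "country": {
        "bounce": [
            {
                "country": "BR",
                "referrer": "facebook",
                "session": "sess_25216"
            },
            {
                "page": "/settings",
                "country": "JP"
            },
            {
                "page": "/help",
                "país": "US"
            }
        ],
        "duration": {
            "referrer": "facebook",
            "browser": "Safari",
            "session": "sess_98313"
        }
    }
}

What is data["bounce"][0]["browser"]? "Safari"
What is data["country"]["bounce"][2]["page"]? "/help"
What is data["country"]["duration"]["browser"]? "Safari"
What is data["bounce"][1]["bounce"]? 0.21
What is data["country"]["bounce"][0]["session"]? "sess_25216"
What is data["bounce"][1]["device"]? "tablet"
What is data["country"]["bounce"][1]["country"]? "JP"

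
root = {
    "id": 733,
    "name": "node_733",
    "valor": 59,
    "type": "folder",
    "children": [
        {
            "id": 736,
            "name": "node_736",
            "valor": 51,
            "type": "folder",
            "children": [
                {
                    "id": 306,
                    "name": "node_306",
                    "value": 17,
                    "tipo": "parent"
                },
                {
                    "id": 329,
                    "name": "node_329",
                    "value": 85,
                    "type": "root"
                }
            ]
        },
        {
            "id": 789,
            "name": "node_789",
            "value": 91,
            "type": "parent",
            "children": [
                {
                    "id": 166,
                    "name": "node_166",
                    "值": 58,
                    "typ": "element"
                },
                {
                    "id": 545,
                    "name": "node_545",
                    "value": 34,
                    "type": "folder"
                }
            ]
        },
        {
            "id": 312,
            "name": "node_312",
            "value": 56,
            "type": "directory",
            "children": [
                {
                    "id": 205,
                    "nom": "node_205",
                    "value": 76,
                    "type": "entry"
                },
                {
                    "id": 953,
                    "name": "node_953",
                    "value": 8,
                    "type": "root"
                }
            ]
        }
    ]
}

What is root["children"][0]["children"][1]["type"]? "root"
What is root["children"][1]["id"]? 789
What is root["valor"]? 59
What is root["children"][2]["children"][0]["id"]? 205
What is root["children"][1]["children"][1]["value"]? 34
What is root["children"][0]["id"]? 736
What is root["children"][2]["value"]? 56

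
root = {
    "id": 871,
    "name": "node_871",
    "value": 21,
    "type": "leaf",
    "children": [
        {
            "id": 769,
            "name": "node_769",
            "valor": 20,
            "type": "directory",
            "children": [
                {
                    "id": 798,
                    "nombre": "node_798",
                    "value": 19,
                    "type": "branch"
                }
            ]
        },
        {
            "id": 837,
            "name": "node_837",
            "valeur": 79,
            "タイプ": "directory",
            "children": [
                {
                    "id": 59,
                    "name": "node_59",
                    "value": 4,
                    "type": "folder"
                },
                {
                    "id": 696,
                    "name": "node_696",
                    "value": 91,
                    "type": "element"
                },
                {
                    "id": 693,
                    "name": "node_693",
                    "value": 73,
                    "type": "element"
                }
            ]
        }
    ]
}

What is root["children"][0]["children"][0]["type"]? "branch"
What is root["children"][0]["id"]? 769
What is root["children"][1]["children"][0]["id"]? 59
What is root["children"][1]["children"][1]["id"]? 696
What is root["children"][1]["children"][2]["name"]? "node_693"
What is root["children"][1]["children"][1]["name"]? "node_696"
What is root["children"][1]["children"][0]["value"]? 4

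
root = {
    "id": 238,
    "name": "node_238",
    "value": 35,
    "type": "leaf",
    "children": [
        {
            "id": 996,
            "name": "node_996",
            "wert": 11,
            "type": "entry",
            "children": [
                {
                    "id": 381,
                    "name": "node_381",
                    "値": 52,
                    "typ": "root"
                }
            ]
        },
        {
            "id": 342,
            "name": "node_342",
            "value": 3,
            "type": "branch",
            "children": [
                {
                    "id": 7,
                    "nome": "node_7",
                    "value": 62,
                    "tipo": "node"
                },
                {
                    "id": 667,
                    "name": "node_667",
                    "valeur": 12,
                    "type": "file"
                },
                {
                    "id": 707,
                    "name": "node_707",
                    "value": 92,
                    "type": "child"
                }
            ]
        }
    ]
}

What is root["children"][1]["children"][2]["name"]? "node_707"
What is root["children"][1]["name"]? "node_342"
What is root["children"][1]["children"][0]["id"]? 7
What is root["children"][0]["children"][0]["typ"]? "root"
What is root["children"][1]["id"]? 342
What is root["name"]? "node_238"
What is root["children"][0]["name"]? "node_996"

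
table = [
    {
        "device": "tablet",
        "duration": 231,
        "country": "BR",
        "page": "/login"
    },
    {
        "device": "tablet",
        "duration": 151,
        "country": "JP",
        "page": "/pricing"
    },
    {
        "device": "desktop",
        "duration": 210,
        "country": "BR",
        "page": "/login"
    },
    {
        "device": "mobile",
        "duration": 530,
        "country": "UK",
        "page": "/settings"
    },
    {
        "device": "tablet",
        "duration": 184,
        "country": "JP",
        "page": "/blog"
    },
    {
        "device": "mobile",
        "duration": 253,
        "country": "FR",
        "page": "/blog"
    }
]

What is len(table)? 6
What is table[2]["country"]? "BR"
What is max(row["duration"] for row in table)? 530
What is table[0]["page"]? "/login"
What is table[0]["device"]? "tablet"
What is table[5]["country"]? "FR"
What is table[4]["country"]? "JP"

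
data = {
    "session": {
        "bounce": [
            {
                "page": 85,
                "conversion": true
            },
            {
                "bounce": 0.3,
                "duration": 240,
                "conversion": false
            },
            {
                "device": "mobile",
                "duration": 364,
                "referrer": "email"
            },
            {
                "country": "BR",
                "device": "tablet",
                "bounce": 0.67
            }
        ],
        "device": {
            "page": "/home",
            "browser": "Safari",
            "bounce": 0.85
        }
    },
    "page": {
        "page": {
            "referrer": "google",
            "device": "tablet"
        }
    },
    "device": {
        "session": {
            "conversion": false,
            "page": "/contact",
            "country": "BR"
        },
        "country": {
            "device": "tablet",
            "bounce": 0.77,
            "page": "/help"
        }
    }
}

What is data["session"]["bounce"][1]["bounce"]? 0.3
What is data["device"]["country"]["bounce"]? 0.77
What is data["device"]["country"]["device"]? "tablet"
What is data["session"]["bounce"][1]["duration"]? 240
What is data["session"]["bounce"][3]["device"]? "tablet"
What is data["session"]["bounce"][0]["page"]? 85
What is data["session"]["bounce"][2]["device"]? "mobile"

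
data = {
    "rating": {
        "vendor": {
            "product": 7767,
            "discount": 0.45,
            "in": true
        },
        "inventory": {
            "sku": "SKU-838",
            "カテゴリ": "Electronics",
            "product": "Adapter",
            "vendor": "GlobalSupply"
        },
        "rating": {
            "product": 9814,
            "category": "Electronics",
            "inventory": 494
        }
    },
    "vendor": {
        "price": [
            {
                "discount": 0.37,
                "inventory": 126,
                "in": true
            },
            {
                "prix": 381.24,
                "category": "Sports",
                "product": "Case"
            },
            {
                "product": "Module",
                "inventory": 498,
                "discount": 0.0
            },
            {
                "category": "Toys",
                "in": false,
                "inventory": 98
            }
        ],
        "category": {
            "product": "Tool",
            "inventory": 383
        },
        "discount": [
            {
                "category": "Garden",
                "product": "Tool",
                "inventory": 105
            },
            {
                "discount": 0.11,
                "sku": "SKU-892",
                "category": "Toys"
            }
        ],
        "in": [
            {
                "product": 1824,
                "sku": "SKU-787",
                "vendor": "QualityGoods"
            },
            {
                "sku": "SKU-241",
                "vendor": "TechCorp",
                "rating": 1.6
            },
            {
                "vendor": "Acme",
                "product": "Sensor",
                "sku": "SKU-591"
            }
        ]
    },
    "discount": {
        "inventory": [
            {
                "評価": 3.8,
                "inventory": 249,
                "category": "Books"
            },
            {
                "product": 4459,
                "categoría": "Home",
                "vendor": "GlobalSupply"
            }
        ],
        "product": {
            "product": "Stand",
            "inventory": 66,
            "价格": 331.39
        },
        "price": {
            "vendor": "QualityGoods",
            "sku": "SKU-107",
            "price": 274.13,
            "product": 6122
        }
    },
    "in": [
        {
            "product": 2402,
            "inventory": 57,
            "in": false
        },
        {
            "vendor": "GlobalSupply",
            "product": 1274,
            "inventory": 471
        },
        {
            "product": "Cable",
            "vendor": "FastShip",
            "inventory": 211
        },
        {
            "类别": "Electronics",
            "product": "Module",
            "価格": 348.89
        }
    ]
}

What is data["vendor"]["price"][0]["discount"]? 0.37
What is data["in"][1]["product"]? 1274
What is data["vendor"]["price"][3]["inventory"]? 98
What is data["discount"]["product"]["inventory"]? 66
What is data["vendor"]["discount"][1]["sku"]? "SKU-892"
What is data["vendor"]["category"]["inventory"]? 383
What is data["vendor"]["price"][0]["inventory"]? 126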